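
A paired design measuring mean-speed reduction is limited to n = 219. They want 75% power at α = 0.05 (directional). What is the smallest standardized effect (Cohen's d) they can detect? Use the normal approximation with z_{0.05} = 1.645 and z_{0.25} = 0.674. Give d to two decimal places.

d_min ≈ 0.16

For a single sample (or paired design) of n = 219: d_min = (z_{α} + z_β)/√n.
z-sum = 1.645 + 0.674 = 2.319.
d_min = 2.319 / √219 = 2.319 / 14.799 = 0.157.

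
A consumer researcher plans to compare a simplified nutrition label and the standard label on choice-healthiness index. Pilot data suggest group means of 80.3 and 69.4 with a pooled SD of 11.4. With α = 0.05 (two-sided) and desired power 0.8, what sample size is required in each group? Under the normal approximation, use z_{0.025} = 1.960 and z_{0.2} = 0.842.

n = 18 per group

Cohen's d = |M₁ − M₂| / SD_pooled = |80.3 − 69.4| / 11.4 = 10.9 / 11.4 = 0.956.
For two independent groups with equal n: n = 2·((z_{α/2} + z_β) / d)².
z_{α/2} + z_β = 1.960 + 0.842 = 2.802.
n = 2 × (2.802 / 0.956)² = 2 × 2.931² = 2 × 8.59 = 17.2.
Round up to the next whole participant.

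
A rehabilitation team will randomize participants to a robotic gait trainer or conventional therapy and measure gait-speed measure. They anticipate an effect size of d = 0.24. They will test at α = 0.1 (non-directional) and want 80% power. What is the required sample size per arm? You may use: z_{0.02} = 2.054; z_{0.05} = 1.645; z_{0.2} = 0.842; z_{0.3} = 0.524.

n = 215 per group

For two independent groups with equal n: n = 2·((z_{α/2} + z_β) / d)².
z_{α/2} + z_β = 1.645 + 0.842 = 2.487.
n = 2 × (2.487 / 0.24)² = 2 × 10.363² = 2 × 107.38 = 214.8.
Round up to the next whole participant.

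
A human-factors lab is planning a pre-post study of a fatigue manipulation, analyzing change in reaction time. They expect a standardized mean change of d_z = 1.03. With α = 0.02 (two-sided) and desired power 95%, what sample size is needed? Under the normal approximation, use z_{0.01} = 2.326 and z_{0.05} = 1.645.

For a paired (one-sample on differences) test: n = ((z_{α/2} + z_β) / d)².
z_{α/2} + z_β = 2.326 + 1.645 = 3.971.
n = (3.971 / 1.03)² = 3.855² = 14.86.
Round up.

n = 15 pairs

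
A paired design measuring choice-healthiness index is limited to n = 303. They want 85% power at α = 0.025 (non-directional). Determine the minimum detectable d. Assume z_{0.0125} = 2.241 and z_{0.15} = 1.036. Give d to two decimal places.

For a single sample (or paired design) of n = 303: d_min = (z_{α/2} + z_β)/√n.
z-sum = 2.241 + 1.036 = 3.277.
d_min = 3.277 / √303 = 3.277 / 17.407 = 0.188.

d_min ≈ 0.19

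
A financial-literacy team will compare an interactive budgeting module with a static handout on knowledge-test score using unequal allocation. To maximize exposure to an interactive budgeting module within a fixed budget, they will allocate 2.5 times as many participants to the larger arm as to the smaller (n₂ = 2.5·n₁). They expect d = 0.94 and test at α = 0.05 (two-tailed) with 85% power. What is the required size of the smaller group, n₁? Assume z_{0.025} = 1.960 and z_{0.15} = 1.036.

With allocation ratio k = n₂/n₁ = 2.5, Var(x̄₁−x̄₂) = σ²(1/n₁ + 1/(k·n₁)) = σ²·(k+1)/(k·n₁).
So n₁ = (1 + 1/k)·((z_{α/2} + z_β)/d)² = 1.400 × (2.996/0.94)².
n₁ = 1.400 × 10.16 = 14.2.
Round up: n₁ = 15, giving n₂ = ⌈2.5 × 15⌉ = ⌈37.5⌉ = 38.

n₁ = 15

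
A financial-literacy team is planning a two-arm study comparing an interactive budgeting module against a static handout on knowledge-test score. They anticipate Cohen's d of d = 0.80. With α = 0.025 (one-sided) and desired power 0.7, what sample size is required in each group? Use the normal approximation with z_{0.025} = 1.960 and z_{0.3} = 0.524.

n = 20 per group

For two independent groups with equal n: n = 2·((z_{α} + z_β) / d)².
z_{α} + z_β = 1.960 + 0.524 = 2.484.
n = 2 × (2.484 / 0.80)² = 2 × 3.105² = 2 × 9.64 = 19.3.
Round up to the next whole participant.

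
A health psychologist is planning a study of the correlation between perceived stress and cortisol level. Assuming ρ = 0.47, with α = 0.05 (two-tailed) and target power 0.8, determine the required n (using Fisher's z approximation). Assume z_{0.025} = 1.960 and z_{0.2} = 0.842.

Fisher's z: C = ½·ln((1+r)/(1−r)) = ½·ln(2.7736) = 0.5101.
n = ((z_{α/2} + z_β)/C)² + 3.
(1.960 + 0.842) / 0.5101 = 2.802 / 0.5101 = 5.493.
n = 5.493² + 3 = 30.17 + 3 = 33.2.
Round up.

n = 34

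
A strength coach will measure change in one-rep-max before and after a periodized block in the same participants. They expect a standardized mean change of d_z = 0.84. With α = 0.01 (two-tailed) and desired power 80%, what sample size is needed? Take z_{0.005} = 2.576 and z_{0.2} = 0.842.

For a paired (one-sample on differences) test: n = ((z_{α/2} + z_β) / d)².
z_{α/2} + z_β = 2.576 + 0.842 = 3.418.
n = (3.418 / 0.84)² = 4.069² = 16.56.
Round up.

n = 17 pairs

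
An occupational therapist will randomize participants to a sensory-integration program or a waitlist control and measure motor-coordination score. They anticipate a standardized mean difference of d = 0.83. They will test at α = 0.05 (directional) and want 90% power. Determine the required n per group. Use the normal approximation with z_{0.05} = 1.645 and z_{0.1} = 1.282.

For two independent groups with equal n: n = 2·((z_{α} + z_β) / d)².
z_{α} + z_β = 1.645 + 1.282 = 2.927.
n = 2 × (2.927 / 0.83)² = 2 × 3.527² = 2 × 12.44 = 24.9.
Round up to the next whole participant.

n = 25 per group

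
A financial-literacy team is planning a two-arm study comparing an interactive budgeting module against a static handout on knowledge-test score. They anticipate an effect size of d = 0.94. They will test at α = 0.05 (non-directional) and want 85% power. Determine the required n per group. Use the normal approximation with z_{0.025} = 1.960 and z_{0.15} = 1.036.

For two independent groups with equal n: n = 2·((z_{α/2} + z_β) / d)².
z_{α/2} + z_β = 1.960 + 1.036 = 2.996.
n = 2 × (2.996 / 0.94)² = 2 × 3.187² = 2 × 10.16 = 20.3.
Round up to the next whole participant.

n = 21 per group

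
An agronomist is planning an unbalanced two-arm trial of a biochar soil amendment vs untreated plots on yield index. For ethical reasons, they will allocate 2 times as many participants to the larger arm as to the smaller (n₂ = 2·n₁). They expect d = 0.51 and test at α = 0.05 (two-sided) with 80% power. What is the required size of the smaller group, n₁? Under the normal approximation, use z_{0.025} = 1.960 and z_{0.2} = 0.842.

n₁ = 46

With allocation ratio k = n₂/n₁ = 2, Var(x̄₁−x̄₂) = σ²(1/n₁ + 1/(k·n₁)) = σ²·(k+1)/(k·n₁).
So n₁ = (1 + 1/k)·((z_{α/2} + z_β)/d)² = 1.500 × (2.802/0.51)².
n₁ = 1.500 × 30.19 = 45.3.
Round up: n₁ = 46, giving n₂ = 2 × 46 = 92.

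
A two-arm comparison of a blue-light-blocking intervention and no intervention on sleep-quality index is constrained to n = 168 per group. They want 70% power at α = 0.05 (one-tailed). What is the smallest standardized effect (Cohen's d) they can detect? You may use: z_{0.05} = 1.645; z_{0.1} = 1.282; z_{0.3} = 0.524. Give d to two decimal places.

d_min ≈ 0.24

For two independent groups of n = 168 each: d_min = (z_{α} + z_β)·√(2/n).
z-sum = 1.645 + 0.524 = 2.169.
d_min = 2.169 × √(2/168) = 2.169 × 0.1091 = 0.237.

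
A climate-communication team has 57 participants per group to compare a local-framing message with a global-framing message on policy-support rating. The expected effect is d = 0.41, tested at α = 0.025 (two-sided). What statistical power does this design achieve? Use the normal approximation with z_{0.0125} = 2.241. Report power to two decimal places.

For two equal groups, power = Φ(d·√(n/2) − z_{α/2}).
d·√(n/2) = 0.41 × √(57/2) = 0.41 × 5.339 = 2.189.
z_β = 2.189 − 2.241 = -0.052.
Power = Φ(-0.052) = 0.479.

power ≈ 0.48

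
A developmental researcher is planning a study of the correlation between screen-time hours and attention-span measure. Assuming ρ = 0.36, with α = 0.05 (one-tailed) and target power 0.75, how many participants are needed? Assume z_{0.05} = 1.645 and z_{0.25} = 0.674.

n = 41

Fisher's z: C = ½·ln((1+r)/(1−r)) = ½·ln(2.1250) = 0.3769.
n = ((z_{α} + z_β)/C)² + 3.
(1.645 + 0.674) / 0.3769 = 2.319 / 0.3769 = 6.153.
n = 6.153² + 3 = 37.86 + 3 = 40.9.
Round up.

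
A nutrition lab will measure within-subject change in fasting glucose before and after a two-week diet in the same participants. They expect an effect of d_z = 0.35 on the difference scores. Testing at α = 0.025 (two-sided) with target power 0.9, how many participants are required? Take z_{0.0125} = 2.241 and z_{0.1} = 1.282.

For a paired (one-sample on differences) test: n = ((z_{α/2} + z_β) / d)².
z_{α/2} + z_β = 2.241 + 1.282 = 3.523.
n = (3.523 / 0.35)² = 10.066² = 101.32.
Round up.

n = 102 pairs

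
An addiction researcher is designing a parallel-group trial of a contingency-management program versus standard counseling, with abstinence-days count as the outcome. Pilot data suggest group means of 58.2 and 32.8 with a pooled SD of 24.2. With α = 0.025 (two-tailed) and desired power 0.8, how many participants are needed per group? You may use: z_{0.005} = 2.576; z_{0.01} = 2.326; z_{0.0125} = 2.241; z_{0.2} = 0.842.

n = 18 per group

Cohen's d = |M₁ − M₂| / SD_pooled = |58.2 − 32.8| / 24.2 = 25.4 / 24.2 = 1.050.
For two independent groups with equal n: n = 2·((z_{α/2} + z_β) / d)².
z_{α/2} + z_β = 2.241 + 0.842 = 3.083.
n = 2 × (3.083 / 1.050)² = 2 × 2.936² = 2 × 8.62 = 17.2.
Round up to the next whole participant.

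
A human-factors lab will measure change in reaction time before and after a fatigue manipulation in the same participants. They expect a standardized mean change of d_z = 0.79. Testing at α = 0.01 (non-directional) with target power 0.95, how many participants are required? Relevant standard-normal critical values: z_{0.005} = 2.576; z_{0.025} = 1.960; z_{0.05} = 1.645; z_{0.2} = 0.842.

n = 29 pairs

For a paired (one-sample on differences) test: n = ((z_{α/2} + z_β) / d)².
z_{α/2} + z_β = 2.576 + 1.645 = 4.221.
n = (4.221 / 0.79)² = 5.343² = 28.55.
Round up.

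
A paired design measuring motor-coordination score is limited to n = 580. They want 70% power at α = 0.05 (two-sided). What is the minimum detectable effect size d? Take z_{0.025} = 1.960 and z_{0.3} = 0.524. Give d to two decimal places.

d_min ≈ 0.10

For a single sample (or paired design) of n = 580: d_min = (z_{α/2} + z_β)/√n.
z-sum = 1.960 + 0.524 = 2.484.
d_min = 2.484 / √580 = 2.484 / 24.083 = 0.103.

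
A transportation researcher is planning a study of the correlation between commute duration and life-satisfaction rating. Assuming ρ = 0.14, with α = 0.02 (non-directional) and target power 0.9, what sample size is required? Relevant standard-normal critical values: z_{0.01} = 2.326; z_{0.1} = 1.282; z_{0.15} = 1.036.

Fisher's z: C = ½·ln((1+r)/(1−r)) = ½·ln(1.3256) = 0.1409.
n = ((z_{α/2} + z_β)/C)² + 3.
(2.326 + 1.282) / 0.1409 = 3.608 / 0.1409 = 25.607.
n = 25.607² + 3 = 655.71 + 3 = 658.7.
Round up.

n = 659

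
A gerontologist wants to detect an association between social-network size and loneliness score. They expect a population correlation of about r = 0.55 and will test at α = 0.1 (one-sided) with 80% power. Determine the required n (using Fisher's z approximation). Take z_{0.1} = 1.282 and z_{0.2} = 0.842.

Fisher's z: C = ½·ln((1+r)/(1−r)) = ½·ln(3.4444) = 0.6184.
n = ((z_{α} + z_β)/C)² + 3.
(1.282 + 0.842) / 0.6184 = 2.124 / 0.6184 = 3.435.
n = 3.435² + 3 = 11.80 + 3 = 14.8.
Round up.

n = 15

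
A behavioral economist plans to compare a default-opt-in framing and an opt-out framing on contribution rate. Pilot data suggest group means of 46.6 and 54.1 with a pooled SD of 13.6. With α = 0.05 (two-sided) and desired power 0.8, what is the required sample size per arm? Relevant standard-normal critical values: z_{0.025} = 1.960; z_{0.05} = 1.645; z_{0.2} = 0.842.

Cohen's d = |M₁ − M₂| / SD_pooled = |46.6 − 54.1| / 13.6 = 7.5 / 13.6 = 0.551.
For two independent groups with equal n: n = 2·((z_{α/2} + z_β) / d)².
z_{α/2} + z_β = 1.960 + 0.842 = 2.802.
n = 2 × (2.802 / 0.551)² = 2 × 5.085² = 2 × 25.86 = 51.7.
Round up to the next whole participant.

n = 52 per group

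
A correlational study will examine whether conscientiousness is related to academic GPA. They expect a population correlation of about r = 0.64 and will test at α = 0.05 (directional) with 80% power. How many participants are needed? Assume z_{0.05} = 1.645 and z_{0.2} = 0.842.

n = 14

Fisher's z: C = ½·ln((1+r)/(1−r)) = ½·ln(4.5556) = 0.7582.
n = ((z_{α} + z_β)/C)² + 3.
(1.645 + 0.842) / 0.7582 = 2.487 / 0.7582 = 3.280.
n = 3.280² + 3 = 10.76 + 3 = 13.8.
Round up.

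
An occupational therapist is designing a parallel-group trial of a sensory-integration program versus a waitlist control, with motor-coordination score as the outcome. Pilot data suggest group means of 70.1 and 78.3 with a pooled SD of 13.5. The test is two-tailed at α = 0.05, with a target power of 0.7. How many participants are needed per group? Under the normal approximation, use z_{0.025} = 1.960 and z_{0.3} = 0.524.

n = 34 per group

Cohen's d = |M₁ − M₂| / SD_pooled = |70.1 − 78.3| / 13.5 = 8.2 / 13.5 = 0.607.
For two independent groups with equal n: n = 2·((z_{α/2} + z_β) / d)².
z_{α/2} + z_β = 1.960 + 0.524 = 2.484.
n = 2 × (2.484 / 0.607)² = 2 × 4.092² = 2 × 16.75 = 33.5.
Round up to the next whole participant.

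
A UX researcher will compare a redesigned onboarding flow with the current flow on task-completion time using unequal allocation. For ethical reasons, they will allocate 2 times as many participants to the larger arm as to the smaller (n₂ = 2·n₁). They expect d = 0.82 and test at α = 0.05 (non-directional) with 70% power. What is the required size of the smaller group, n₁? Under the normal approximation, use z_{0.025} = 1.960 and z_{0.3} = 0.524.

With allocation ratio k = n₂/n₁ = 2, Var(x̄₁−x̄₂) = σ²(1/n₁ + 1/(k·n₁)) = σ²·(k+1)/(k·n₁).
So n₁ = (1 + 1/k)·((z_{α/2} + z_β)/d)² = 1.500 × (2.484/0.82)².
n₁ = 1.500 × 9.18 = 13.8.
Round up: n₁ = 14, giving n₂ = 2 × 14 = 28.

n₁ = 14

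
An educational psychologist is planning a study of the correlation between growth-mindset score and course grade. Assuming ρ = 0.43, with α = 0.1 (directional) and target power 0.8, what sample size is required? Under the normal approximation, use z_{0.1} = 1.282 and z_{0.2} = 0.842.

Fisher's z: C = ½·ln((1+r)/(1−r)) = ½·ln(2.5088) = 0.4599.
n = ((z_{α} + z_β)/C)² + 3.
(1.282 + 0.842) / 0.4599 = 2.124 / 0.4599 = 4.618.
n = 4.618² + 3 = 21.33 + 3 = 24.3.
Round up.

n = 25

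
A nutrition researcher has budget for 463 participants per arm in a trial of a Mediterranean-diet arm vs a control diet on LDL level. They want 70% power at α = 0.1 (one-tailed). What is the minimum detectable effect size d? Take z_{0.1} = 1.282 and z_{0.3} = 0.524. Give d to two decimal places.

d_min ≈ 0.12

For two independent groups of n = 463 each: d_min = (z_{α} + z_β)·√(2/n).
z-sum = 1.282 + 0.524 = 1.806.
d_min = 1.806 × √(2/463) = 1.806 × 0.0657 = 0.119.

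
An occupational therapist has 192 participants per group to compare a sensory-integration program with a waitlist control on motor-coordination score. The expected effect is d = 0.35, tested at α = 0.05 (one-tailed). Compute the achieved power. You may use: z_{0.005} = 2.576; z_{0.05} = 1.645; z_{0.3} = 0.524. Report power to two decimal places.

For two equal groups, power = Φ(d·√(n/2) − z_{α}).
d·√(n/2) = 0.35 × √(192/2) = 0.35 × 9.798 = 3.429.
z_β = 3.429 − 1.645 = 1.784.
Power = Φ(1.784) = 0.963.

power ≈ 0.96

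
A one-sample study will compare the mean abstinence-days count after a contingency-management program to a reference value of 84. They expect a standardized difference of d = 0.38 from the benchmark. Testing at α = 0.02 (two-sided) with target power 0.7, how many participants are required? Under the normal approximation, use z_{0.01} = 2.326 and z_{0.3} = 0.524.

For a one-sample test: n = ((z_{α/2} + z_β) / d)².
z_{α/2} + z_β = 2.326 + 0.524 = 2.850.
n = (2.850 / 0.38)² = 7.500² = 56.25.
Round up.

n = 57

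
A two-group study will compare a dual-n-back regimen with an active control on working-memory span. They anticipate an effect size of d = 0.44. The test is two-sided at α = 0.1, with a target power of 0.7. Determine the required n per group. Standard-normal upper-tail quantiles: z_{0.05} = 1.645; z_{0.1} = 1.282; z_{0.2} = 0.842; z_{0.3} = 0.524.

For two independent groups with equal n: n = 2·((z_{α/2} + z_β) / d)².
z_{α/2} + z_β = 1.645 + 0.524 = 2.169.
n = 2 × (2.169 / 0.44)² = 2 × 4.930² = 2 × 24.30 = 48.6.
Round up to the next whole participant.

n = 49 per group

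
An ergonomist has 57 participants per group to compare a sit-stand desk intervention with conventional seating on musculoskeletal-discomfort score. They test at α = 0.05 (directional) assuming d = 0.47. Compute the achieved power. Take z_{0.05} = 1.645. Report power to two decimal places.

power ≈ 0.81

For two equal groups, power = Φ(d·√(n/2) − z_{α}).
d·√(n/2) = 0.47 × √(57/2) = 0.47 × 5.339 = 2.509.
z_β = 2.509 − 1.645 = 0.864.
Power = Φ(0.864) = 0.806.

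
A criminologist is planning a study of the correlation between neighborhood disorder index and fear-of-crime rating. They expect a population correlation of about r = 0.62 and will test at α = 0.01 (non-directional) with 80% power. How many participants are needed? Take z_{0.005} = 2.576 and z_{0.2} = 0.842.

Fisher's z: C = ½·ln((1+r)/(1−r)) = ½·ln(4.2632) = 0.7250.
n = ((z_{α/2} + z_β)/C)² + 3.
(2.576 + 0.842) / 0.7250 = 3.418 / 0.7250 = 4.714.
n = 4.714² + 3 = 22.23 + 3 = 25.2.
Round up.

n = 26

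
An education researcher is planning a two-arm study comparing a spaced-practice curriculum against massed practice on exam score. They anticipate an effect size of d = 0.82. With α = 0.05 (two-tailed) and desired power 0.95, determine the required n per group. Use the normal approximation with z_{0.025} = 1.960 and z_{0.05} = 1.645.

For two independent groups with equal n: n = 2·((z_{α/2} + z_β) / d)².
z_{α/2} + z_β = 1.960 + 1.645 = 3.605.
n = 2 × (3.605 / 0.82)² = 2 × 4.396² = 2 × 19.33 = 38.7.
Round up to the next whole participant.

n = 39 per group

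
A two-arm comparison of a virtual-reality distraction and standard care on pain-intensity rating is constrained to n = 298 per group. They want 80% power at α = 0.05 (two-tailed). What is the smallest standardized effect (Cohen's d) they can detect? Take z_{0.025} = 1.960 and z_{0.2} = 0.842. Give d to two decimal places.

For two independent groups of n = 298 each: d_min = (z_{α/2} + z_β)·√(2/n).
z-sum = 1.960 + 0.842 = 2.802.
d_min = 2.802 × √(2/298) = 2.802 × 0.0819 = 0.230.

d_min ≈ 0.23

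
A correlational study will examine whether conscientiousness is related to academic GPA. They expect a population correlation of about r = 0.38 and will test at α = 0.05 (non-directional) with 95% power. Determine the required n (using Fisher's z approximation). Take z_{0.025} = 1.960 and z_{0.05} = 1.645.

Fisher's z: C = ½·ln((1+r)/(1−r)) = ½·ln(2.2258) = 0.4001.
n = ((z_{α/2} + z_β)/C)² + 3.
(1.960 + 1.645) / 0.4001 = 3.605 / 0.4001 = 9.010.
n = 9.010² + 3 = 81.18 + 3 = 84.2.
Round up.

n = 85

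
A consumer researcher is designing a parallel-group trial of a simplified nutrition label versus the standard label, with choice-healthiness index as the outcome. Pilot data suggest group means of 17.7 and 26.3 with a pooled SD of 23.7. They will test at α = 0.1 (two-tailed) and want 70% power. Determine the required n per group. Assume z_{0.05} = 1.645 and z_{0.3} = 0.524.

n = 72 per group

Cohen's d = |M₁ − M₂| / SD_pooled = |17.7 − 26.3| / 23.7 = 8.6 / 23.7 = 0.363.
For two independent groups with equal n: n = 2·((z_{α/2} + z_β) / d)².
z_{α/2} + z_β = 1.645 + 0.524 = 2.169.
n = 2 × (2.169 / 0.363)² = 2 × 5.975² = 2 × 35.70 = 71.4.
Round up to the next whole participant.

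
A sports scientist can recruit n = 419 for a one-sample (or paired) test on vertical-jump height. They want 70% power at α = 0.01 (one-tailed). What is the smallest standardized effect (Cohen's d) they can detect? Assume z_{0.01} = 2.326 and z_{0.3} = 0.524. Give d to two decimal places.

d_min ≈ 0.14

For a single sample (or paired design) of n = 419: d_min = (z_{α} + z_β)/√n.
z-sum = 2.326 + 0.524 = 2.850.
d_min = 2.850 / √419 = 2.850 / 20.469 = 0.139.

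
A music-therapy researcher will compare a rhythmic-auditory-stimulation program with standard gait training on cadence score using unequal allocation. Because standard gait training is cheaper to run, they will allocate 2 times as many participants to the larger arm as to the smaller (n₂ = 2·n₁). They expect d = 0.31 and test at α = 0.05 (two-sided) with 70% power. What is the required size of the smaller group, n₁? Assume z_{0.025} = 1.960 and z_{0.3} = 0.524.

With allocation ratio k = n₂/n₁ = 2, Var(x̄₁−x̄₂) = σ²(1/n₁ + 1/(k·n₁)) = σ²·(k+1)/(k·n₁).
So n₁ = (1 + 1/k)·((z_{α/2} + z_β)/d)² = 1.500 × (2.484/0.31)².
n₁ = 1.500 × 64.21 = 96.3.
Round up: n₁ = 97, giving n₂ = 2 × 97 = 194.

n₁ = 97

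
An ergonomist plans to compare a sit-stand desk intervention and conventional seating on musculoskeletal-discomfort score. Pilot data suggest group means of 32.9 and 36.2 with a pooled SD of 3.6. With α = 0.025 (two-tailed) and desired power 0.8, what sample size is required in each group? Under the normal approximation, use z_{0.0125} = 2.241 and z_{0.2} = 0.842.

n = 23 per group

Cohen's d = |M₁ − M₂| / SD_pooled = |32.9 − 36.2| / 3.6 = 3.3 / 3.6 = 0.917.
For two independent groups with equal n: n = 2·((z_{α/2} + z_β) / d)².
z_{α/2} + z_β = 2.241 + 0.842 = 3.083.
n = 2 × (3.083 / 0.917)² = 2 × 3.362² = 2 × 11.30 = 22.6.
Round up to the next whole participant.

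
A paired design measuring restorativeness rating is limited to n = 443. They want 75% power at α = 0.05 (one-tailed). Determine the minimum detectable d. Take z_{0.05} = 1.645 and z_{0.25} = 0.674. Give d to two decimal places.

d_min ≈ 0.11

For a single sample (or paired design) of n = 443: d_min = (z_{α} + z_β)/√n.
z-sum = 1.645 + 0.674 = 2.319.
d_min = 2.319 / √443 = 2.319 / 21.048 = 0.110.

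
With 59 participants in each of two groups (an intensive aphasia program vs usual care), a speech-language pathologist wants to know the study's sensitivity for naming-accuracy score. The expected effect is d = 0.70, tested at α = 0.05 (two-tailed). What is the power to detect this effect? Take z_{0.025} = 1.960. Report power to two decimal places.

For two equal groups, power = Φ(d·√(n/2) − z_{α/2}).
d·√(n/2) = 0.70 × √(59/2) = 0.70 × 5.431 = 3.802.
z_β = 3.802 − 1.960 = 1.842.
Power = Φ(1.842) = 0.967.

power ≈ 0.97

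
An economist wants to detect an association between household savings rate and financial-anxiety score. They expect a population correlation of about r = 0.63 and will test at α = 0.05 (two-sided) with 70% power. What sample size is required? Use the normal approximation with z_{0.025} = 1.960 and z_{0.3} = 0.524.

Fisher's z: C = ½·ln((1+r)/(1−r)) = ½·ln(4.4054) = 0.7414.
n = ((z_{α/2} + z_β)/C)² + 3.
(1.960 + 0.524) / 0.7414 = 2.484 / 0.7414 = 3.350.
n = 3.350² + 3 = 11.23 + 3 = 14.2.
Round up.

n = 15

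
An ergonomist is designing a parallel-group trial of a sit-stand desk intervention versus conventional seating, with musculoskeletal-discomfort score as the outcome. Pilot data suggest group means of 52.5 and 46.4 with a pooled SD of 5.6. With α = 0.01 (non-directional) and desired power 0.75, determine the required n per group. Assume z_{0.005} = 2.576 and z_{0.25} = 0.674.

Cohen's d = |M₁ − M₂| / SD_pooled = |52.5 − 46.4| / 5.6 = 6.1 / 5.6 = 1.089.
For two independent groups with equal n: n = 2·((z_{α/2} + z_β) / d)².
z_{α/2} + z_β = 2.576 + 0.674 = 3.250.
n = 2 × (3.250 / 1.089)² = 2 × 2.984² = 2 × 8.91 = 17.8.
Round up to the next whole participant.

n = 18 per group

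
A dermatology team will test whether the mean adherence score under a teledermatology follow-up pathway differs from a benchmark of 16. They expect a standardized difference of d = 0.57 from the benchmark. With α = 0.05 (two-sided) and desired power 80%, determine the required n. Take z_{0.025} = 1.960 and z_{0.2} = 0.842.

For a one-sample test: n = ((z_{α/2} + z_β) / d)².
z_{α/2} + z_β = 1.960 + 0.842 = 2.802.
n = (2.802 / 0.57)² = 4.916² = 24.16.
Round up.

n = 25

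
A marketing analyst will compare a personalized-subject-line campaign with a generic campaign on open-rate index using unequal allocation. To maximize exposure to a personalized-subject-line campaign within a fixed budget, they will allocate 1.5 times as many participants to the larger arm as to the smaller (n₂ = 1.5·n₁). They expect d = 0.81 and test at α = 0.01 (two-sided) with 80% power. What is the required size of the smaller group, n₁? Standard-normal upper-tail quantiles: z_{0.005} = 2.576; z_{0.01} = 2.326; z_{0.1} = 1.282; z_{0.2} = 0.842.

n₁ = 30

With allocation ratio k = n₂/n₁ = 1.5, Var(x̄₁−x̄₂) = σ²(1/n₁ + 1/(k·n₁)) = σ²·(k+1)/(k·n₁).
So n₁ = (1 + 1/k)·((z_{α/2} + z_β)/d)² = 1.667 × (3.418/0.81)².
n₁ = 1.667 × 17.81 = 29.7.
Round up: n₁ = 30, giving n₂ = 1.5 × 30 = 45.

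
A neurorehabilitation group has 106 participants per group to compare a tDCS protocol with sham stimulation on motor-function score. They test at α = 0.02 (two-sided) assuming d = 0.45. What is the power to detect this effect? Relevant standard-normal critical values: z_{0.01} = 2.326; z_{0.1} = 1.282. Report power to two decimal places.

power ≈ 0.83

For two equal groups, power = Φ(d·√(n/2) − z_{α/2}).
d·√(n/2) = 0.45 × √(106/2) = 0.45 × 7.280 = 3.276.
z_β = 3.276 − 2.326 = 0.950.
Power = Φ(0.950) = 0.829.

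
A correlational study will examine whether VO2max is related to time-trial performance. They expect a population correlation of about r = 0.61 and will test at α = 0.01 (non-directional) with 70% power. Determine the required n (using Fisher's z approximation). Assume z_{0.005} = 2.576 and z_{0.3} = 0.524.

n = 23

Fisher's z: C = ½·ln((1+r)/(1−r)) = ½·ln(4.1282) = 0.7089.
n = ((z_{α/2} + z_β)/C)² + 3.
(2.576 + 0.524) / 0.7089 = 3.100 / 0.7089 = 4.373.
n = 4.373² + 3 = 19.12 + 3 = 22.1.
Round up.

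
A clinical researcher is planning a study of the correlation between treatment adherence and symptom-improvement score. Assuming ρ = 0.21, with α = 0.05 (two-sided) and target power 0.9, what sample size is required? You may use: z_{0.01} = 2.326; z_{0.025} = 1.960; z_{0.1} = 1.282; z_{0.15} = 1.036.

n = 235

Fisher's z: C = ½·ln((1+r)/(1−r)) = ½·ln(1.5316) = 0.2132.
n = ((z_{α/2} + z_β)/C)² + 3.
(1.960 + 1.282) / 0.2132 = 3.242 / 0.2132 = 15.206.
n = 15.206² + 3 = 231.23 + 3 = 234.2.
Round up.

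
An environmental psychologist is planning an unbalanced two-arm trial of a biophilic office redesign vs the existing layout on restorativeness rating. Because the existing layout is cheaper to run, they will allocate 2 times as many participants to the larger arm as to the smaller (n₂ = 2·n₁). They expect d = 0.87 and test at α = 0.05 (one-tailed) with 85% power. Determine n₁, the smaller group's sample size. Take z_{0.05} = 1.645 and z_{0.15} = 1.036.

n₁ = 15

With allocation ratio k = n₂/n₁ = 2, Var(x̄₁−x̄₂) = σ²(1/n₁ + 1/(k·n₁)) = σ²·(k+1)/(k·n₁).
So n₁ = (1 + 1/k)·((z_{α} + z_β)/d)² = 1.500 × (2.681/0.87)².
n₁ = 1.500 × 9.50 = 14.2.
Round up: n₁ = 15, giving n₂ = 2 × 15 = 30.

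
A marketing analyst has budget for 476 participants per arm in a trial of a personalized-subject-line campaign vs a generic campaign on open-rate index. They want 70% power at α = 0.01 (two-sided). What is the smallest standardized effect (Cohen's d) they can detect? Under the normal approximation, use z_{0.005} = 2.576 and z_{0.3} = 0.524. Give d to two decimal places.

d_min ≈ 0.20

For two independent groups of n = 476 each: d_min = (z_{α/2} + z_β)·√(2/n).
z-sum = 2.576 + 0.524 = 3.100.
d_min = 3.100 × √(2/476) = 3.100 × 0.0648 = 0.201.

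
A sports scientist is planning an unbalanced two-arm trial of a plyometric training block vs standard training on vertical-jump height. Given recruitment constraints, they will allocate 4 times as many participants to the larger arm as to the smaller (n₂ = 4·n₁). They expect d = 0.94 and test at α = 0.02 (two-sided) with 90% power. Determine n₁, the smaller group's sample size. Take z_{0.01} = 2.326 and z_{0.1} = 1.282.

With allocation ratio k = n₂/n₁ = 4, Var(x̄₁−x̄₂) = σ²(1/n₁ + 1/(k·n₁)) = σ²·(k+1)/(k·n₁).
So n₁ = (1 + 1/k)·((z_{α/2} + z_β)/d)² = 1.250 × (3.608/0.94)².
n₁ = 1.250 × 14.73 = 18.4.
Round up: n₁ = 19, giving n₂ = 4 × 19 = 76.

n₁ = 19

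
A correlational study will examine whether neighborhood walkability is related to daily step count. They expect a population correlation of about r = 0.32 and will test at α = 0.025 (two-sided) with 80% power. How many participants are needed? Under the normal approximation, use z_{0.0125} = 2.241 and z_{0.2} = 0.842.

Fisher's z: C = ½·ln((1+r)/(1−r)) = ½·ln(1.9412) = 0.3316.
n = ((z_{α/2} + z_β)/C)² + 3.
(2.241 + 0.842) / 0.3316 = 3.083 / 0.3316 = 9.297.
n = 9.297² + 3 = 86.44 + 3 = 89.4.
Round up.

n = 90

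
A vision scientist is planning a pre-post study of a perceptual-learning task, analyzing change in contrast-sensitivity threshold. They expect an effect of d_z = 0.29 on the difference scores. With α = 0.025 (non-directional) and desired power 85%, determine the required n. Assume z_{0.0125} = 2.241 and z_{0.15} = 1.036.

For a paired (one-sample on differences) test: n = ((z_{α/2} + z_β) / d)².
z_{α/2} + z_β = 2.241 + 1.036 = 3.277.
n = (3.277 / 0.29)² = 11.300² = 127.69.
Round up.

n = 128 pairs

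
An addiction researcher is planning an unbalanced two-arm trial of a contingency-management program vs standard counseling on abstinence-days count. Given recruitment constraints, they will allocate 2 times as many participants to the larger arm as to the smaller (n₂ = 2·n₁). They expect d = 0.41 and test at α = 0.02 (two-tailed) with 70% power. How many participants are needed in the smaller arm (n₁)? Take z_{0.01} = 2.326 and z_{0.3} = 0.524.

With allocation ratio k = n₂/n₁ = 2, Var(x̄₁−x̄₂) = σ²(1/n₁ + 1/(k·n₁)) = σ²·(k+1)/(k·n₁).
So n₁ = (1 + 1/k)·((z_{α/2} + z_β)/d)² = 1.500 × (2.850/0.41)².
n₁ = 1.500 × 48.32 = 72.5.
Round up: n₁ = 73, giving n₂ = 2 × 73 = 146.

n₁ = 73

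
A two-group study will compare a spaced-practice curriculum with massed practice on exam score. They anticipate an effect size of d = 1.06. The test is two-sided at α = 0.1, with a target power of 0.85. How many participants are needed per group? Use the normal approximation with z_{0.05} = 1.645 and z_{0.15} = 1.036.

For two independent groups with equal n: n = 2·((z_{α/2} + z_β) / d)².
z_{α/2} + z_β = 1.645 + 1.036 = 2.681.
n = 2 × (2.681 / 1.06)² = 2 × 2.529² = 2 × 6.40 = 12.8.
Round up to the next whole participant.

n = 13 per group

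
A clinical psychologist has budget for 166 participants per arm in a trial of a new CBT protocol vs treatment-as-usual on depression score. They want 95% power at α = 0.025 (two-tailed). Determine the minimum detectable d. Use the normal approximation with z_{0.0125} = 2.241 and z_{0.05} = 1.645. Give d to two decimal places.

d_min ≈ 0.43

For two independent groups of n = 166 each: d_min = (z_{α/2} + z_β)·√(2/n).
z-sum = 2.241 + 1.645 = 3.886.
d_min = 3.886 × √(2/166) = 3.886 × 0.1098 = 0.427.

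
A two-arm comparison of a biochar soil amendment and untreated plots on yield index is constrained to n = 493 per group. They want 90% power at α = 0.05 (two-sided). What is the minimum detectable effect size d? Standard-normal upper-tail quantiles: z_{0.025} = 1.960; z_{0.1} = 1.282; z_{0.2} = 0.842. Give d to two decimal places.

For two independent groups of n = 493 each: d_min = (z_{α/2} + z_β)·√(2/n).
z-sum = 1.960 + 1.282 = 3.242.
d_min = 3.242 × √(2/493) = 3.242 × 0.0637 = 0.206.

d_min ≈ 0.21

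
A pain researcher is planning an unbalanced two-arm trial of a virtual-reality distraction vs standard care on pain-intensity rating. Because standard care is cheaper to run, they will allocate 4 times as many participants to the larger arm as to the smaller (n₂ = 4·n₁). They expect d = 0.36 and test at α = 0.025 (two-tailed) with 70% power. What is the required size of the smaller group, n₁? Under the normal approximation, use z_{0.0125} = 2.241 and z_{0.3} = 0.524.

n₁ = 74

With allocation ratio k = n₂/n₁ = 4, Var(x̄₁−x̄₂) = σ²(1/n₁ + 1/(k·n₁)) = σ²·(k+1)/(k·n₁).
So n₁ = (1 + 1/k)·((z_{α/2} + z_β)/d)² = 1.250 × (2.765/0.36)².
n₁ = 1.250 × 58.99 = 73.7.
Round up: n₁ = 74, giving n₂ = 4 × 74 = 296.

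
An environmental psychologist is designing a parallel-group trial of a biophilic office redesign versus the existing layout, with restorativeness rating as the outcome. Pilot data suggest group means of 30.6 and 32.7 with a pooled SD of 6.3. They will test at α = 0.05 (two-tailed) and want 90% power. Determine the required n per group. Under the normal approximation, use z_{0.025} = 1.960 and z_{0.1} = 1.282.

n = 190 per group

Cohen's d = |M₁ − M₂| / SD_pooled = |30.6 − 32.7| / 6.3 = 2.1 / 6.3 = 0.333.
For two independent groups with equal n: n = 2·((z_{α/2} + z_β) / d)².
z_{α/2} + z_β = 1.960 + 1.282 = 3.242.
n = 2 × (3.242 / 0.333)² = 2 × 9.736² = 2 × 94.78 = 189.6.
Round up to the next whole participant.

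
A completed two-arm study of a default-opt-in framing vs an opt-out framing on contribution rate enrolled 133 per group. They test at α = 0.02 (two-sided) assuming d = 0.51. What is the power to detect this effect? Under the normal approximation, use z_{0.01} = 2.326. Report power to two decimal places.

power ≈ 0.97

For two equal groups, power = Φ(d·√(n/2) − z_{α/2}).
d·√(n/2) = 0.51 × √(133/2) = 0.51 × 8.155 = 4.159.
z_β = 4.159 − 2.326 = 1.833.
Power = Φ(1.833) = 0.967.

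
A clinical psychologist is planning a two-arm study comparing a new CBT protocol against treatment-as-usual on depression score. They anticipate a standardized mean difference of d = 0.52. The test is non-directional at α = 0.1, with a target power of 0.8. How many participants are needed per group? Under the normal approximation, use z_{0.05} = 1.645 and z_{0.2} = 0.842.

For two independent groups with equal n: n = 2·((z_{α/2} + z_β) / d)².
z_{α/2} + z_β = 1.645 + 0.842 = 2.487.
n = 2 × (2.487 / 0.52)² = 2 × 4.783² = 2 × 22.87 = 45.7.
Round up to the next whole participant.

n = 46 per group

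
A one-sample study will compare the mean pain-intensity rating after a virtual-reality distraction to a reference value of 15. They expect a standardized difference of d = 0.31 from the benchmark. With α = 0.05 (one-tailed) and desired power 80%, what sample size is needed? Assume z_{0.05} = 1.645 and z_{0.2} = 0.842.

For a one-sample test: n = ((z_{α} + z_β) / d)².
z_{α} + z_β = 1.645 + 0.842 = 2.487.
n = (2.487 / 0.31)² = 8.023² = 64.36.
Round up.

n = 65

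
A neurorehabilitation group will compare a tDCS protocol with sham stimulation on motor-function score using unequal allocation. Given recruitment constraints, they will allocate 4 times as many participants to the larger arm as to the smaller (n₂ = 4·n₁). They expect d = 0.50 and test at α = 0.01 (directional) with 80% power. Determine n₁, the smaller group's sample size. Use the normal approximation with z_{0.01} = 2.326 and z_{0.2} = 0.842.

With allocation ratio k = n₂/n₁ = 4, Var(x̄₁−x̄₂) = σ²(1/n₁ + 1/(k·n₁)) = σ²·(k+1)/(k·n₁).
So n₁ = (1 + 1/k)·((z_{α} + z_β)/d)² = 1.250 × (3.168/0.50)².
n₁ = 1.250 × 40.14 = 50.2.
Round up: n₁ = 51, giving n₂ = 4 × 51 = 204.

n₁ = 51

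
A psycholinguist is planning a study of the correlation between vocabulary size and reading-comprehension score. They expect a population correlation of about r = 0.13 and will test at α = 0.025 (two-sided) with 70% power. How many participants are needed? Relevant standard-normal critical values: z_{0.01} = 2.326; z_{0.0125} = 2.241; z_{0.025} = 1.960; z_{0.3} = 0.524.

n = 451

Fisher's z: C = ½·ln((1+r)/(1−r)) = ½·ln(1.2989) = 0.1307.
n = ((z_{α/2} + z_β)/C)² + 3.
(2.241 + 0.524) / 0.1307 = 2.765 / 0.1307 = 21.155.
n = 21.155² + 3 = 447.55 + 3 = 450.5.
Round up.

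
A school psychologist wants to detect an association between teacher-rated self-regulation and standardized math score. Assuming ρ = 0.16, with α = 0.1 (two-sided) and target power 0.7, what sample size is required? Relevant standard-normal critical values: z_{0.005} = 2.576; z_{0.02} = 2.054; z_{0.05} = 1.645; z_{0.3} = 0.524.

Fisher's z: C = ½·ln((1+r)/(1−r)) = ½·ln(1.3810) = 0.1614.
n = ((z_{α/2} + z_β)/C)² + 3.
(1.645 + 0.524) / 0.1614 = 2.169 / 0.1614 = 13.439.
n = 13.439² + 3 = 180.60 + 3 = 183.6.
Round up.

n = 184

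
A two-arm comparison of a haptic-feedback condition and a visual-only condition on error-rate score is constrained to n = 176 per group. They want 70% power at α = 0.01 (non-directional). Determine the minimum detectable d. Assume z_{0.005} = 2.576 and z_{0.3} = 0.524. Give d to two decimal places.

d_min ≈ 0.33

For two independent groups of n = 176 each: d_min = (z_{α/2} + z_β)·√(2/n).
z-sum = 2.576 + 0.524 = 3.100.
d_min = 3.100 × √(2/176) = 3.100 × 0.1066 = 0.330.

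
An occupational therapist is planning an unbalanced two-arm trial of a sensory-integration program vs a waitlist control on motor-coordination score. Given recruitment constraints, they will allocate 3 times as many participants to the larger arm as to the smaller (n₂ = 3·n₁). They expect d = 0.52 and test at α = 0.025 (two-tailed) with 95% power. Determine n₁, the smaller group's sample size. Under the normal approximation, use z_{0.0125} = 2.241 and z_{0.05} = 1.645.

n₁ = 75

With allocation ratio k = n₂/n₁ = 3, Var(x̄₁−x̄₂) = σ²(1/n₁ + 1/(k·n₁)) = σ²·(k+1)/(k·n₁).
So n₁ = (1 + 1/k)·((z_{α/2} + z_β)/d)² = 1.333 × (3.886/0.52)².
n₁ = 1.333 × 55.85 = 74.5.
Round up: n₁ = 75, giving n₂ = 3 × 75 = 225.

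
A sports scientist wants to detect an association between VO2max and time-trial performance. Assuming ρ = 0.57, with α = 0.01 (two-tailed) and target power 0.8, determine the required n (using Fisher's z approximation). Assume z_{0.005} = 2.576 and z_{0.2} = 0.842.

n = 31

Fisher's z: C = ½·ln((1+r)/(1−r)) = ½·ln(3.6512) = 0.6475.
n = ((z_{α/2} + z_β)/C)² + 3.
(2.576 + 0.842) / 0.6475 = 3.418 / 0.6475 = 5.279.
n = 5.279² + 3 = 27.87 + 3 = 30.9.
Round up.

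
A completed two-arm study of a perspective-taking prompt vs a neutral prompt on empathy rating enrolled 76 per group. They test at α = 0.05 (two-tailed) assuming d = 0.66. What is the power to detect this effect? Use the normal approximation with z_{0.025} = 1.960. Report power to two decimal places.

For two equal groups, power = Φ(d·√(n/2) − z_{α/2}).
d·√(n/2) = 0.66 × √(76/2) = 0.66 × 6.164 = 4.069.
z_β = 4.069 − 1.960 = 2.109.
Power = Φ(2.109) = 0.983.

power ≈ 0.98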